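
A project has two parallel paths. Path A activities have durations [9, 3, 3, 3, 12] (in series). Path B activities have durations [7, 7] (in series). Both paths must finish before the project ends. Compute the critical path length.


Path A total = 9 + 3 + 3 + 3 + 12 = 30
Path B total = 7 + 7 = 14
Critical path = longest path = max(30, 14) = 30

30


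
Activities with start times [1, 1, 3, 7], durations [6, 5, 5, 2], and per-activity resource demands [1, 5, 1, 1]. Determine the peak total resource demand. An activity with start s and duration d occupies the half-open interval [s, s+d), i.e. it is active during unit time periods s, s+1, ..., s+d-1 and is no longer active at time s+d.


Each activity i is active on [start_i, start_i + duration_i).
Compute total resource usage per time slot:
  t=0: active resources = [], total = 0
  t=1: active resources = [1, 5], total = 6
  t=2: active resources = [1, 5], total = 6
  t=3: active resources = [1, 5, 1], total = 7
  t=4: active resources = [1, 5, 1], total = 7
  t=5: active resources = [1, 5, 1], total = 7
  t=6: active resources = [1, 1], total = 2
  t=7: active resources = [1, 1], total = 2
  t=8: active resources = [1], total = 1
Peak resource demand = 7

7


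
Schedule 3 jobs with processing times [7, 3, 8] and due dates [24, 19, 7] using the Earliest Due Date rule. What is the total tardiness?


Sort by due date (EDD order): [(8, 7), (3, 19), (7, 24)]
Compute completion times and tardiness:
  Job 1: p=8, d=7, C=8, tardiness=max(0,8-7)=1
  Job 2: p=3, d=19, C=11, tardiness=max(0,11-19)=0
  Job 3: p=7, d=24, C=18, tardiness=max(0,18-24)=0
Total tardiness = 1

1


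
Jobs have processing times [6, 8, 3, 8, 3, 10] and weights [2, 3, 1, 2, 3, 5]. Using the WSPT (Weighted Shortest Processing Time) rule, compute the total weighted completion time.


Compute p/w ratios and sort ascending (WSPT): [(3, 3), (10, 5), (8, 3), (6, 2), (3, 1), (8, 2)]
Compute weighted completion times:
  Job (p=3,w=3): C=3, w*C=3*3=9
  Job (p=10,w=5): C=13, w*C=5*13=65
  Job (p=8,w=3): C=21, w*C=3*21=63
  Job (p=6,w=2): C=27, w*C=2*27=54
  Job (p=3,w=1): C=30, w*C=1*30=30
  Job (p=8,w=2): C=38, w*C=2*38=76
Total weighted completion time = 297

297


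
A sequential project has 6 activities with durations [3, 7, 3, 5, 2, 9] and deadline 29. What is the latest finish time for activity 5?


LF(activity 5) = deadline - sum of successor durations
Successors: activities 6 through 6 with durations [9]
Sum of successor durations = 9
LF = 29 - 9 = 20

20


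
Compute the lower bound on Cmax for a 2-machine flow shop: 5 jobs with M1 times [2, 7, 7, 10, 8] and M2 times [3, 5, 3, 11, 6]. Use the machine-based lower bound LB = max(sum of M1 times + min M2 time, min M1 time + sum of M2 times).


LB1 = sum(M1 times) + min(M2 times) = 34 + 3 = 37
LB2 = min(M1 times) + sum(M2 times) = 2 + 28 = 30
Lower bound = max(LB1, LB2) = max(37, 30) = 37

37


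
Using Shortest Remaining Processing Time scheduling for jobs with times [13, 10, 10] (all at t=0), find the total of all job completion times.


Since all jobs arrive at t=0, SRPT equals SPT ordering.
SPT order: [10, 10, 13]
Completion times:
  Job 1: p=10, C=10
  Job 2: p=10, C=20
  Job 3: p=13, C=33
Total completion time = 10 + 20 + 33 = 63

63


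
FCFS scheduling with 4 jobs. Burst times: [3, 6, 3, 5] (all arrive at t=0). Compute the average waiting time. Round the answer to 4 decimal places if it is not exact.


FCFS order (as given): [3, 6, 3, 5]
Waiting times:
  Job 1: wait = 0
  Job 2: wait = 3
  Job 3: wait = 9
  Job 4: wait = 12
Sum of waiting times = 24
Average waiting time = 24/4 = 6.0

6.0


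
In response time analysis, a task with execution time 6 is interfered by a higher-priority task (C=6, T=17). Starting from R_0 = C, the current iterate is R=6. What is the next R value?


R_next = C + ceil(R_prev / T_hp) * C_hp
ceil(6 / 17) = ceil(0.3529) = 1
Interference = 1 * 6 = 6
R_next = 6 + 6 = 12

12


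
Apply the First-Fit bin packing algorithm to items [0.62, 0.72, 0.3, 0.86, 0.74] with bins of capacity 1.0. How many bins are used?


Place items sequentially using First-Fit:
  Item 0.62 -> new Bin 1
  Item 0.72 -> new Bin 2
  Item 0.3 -> Bin 1 (now 0.92)
  Item 0.86 -> new Bin 3
  Item 0.74 -> new Bin 4
Total bins used = 4

4


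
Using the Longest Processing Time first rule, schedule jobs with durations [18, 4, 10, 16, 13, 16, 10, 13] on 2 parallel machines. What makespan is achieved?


Sort jobs in decreasing order (LPT): [18, 16, 16, 13, 13, 10, 10, 4]
Assign each job to the least loaded machine:
  Machine 1: jobs [18, 13, 13, 4], load = 48
  Machine 2: jobs [16, 16, 10, 10], load = 52
Makespan = max load = 52

52


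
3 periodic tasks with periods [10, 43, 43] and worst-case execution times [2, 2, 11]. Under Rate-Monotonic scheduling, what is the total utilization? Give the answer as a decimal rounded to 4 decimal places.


Compute individual utilizations (exact fractions):
  Task 1: C/T = 2/10 = 1/5 (approx. 0.2)
  Task 2: C/T = 2/43 (approx. 0.0465)
  Task 3: C/T = 11/43 (approx. 0.2558)
Total utilization U = 1/5 + 2/43 + 11/43 = 108/215
Rounded to 4 decimal places: U = 0.5023
RM (Liu & Layland) bound for 3 tasks = 0.779763; compare with U = 108/215 (approx. 0.502326)
U <= bound, so schedulable by RM sufficient condition.

0.5023


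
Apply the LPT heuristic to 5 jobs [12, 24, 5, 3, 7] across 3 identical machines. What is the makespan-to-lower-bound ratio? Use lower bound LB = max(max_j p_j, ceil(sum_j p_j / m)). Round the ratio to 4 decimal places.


LPT order: [24, 12, 7, 5, 3]
Machine loads after assignment: [24, 15, 12]
LPT makespan = 24
Lower bound = max(max_job, ceil(total/3)) = max(24, 17) = 24
Ratio = 24 / 24 = 1.0

1.0


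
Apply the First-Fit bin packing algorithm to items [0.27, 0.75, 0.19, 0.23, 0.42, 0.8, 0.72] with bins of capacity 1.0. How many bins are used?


Place items sequentially using First-Fit:
  Item 0.27 -> new Bin 1
  Item 0.75 -> new Bin 2
  Item 0.19 -> Bin 1 (now 0.46)
  Item 0.23 -> Bin 1 (now 0.69)
  Item 0.42 -> new Bin 3
  Item 0.8 -> new Bin 4
  Item 0.72 -> new Bin 5
Total bins used = 5

5


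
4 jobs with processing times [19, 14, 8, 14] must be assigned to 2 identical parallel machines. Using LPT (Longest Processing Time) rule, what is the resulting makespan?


Sort jobs in decreasing order (LPT): [19, 14, 14, 8]
Assign each job to the least loaded machine:
  Machine 1: jobs [19, 8], load = 27
  Machine 2: jobs [14, 14], load = 28
Makespan = max load = 28

28


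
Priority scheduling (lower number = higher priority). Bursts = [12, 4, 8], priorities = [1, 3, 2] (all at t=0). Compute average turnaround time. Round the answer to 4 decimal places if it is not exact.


Sort by priority (ascending = highest first):
Order: [(1, 12), (2, 8), (3, 4)]
Completion times:
  Priority 1, burst=12, C=12
  Priority 2, burst=8, C=20
  Priority 3, burst=4, C=24
Average turnaround = 56/3 = 18.6667

18.6667


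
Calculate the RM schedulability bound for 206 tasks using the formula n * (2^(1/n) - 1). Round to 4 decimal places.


Compute 2^(1/206) = 1.0033704594
Subtract 1: 1.0033704594 - 1 = 0.0033704594
Multiply by n: 206 * 0.0033704594 = 0.6943146364
Round to 4 dp: 0.6943

0.6943


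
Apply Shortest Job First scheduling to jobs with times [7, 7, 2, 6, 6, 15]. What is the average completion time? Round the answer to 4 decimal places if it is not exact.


SJF order (ascending): [2, 6, 6, 7, 7, 15]
Completion times:
  Job 1: burst=2, C=2
  Job 2: burst=6, C=8
  Job 3: burst=6, C=14
  Job 4: burst=7, C=21
  Job 5: burst=7, C=28
  Job 6: burst=15, C=43
Average completion = 116/6 = 19.3333

19.3333


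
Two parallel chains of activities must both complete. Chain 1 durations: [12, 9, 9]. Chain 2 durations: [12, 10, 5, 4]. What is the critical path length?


Path A total = 12 + 9 + 9 = 30
Path B total = 12 + 10 + 5 + 4 = 31
Critical path = longest path = max(30, 31) = 31

31


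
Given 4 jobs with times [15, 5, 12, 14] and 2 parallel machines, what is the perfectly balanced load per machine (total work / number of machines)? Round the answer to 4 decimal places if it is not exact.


Total processing time = 15 + 5 + 12 + 14 = 46
Number of machines = 2
Ideal balanced load = 46 / 2 = 23.0

23.0


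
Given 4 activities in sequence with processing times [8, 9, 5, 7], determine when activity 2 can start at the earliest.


Activity 2 starts after activities 1 through 1 complete.
Predecessor durations: [8]
ES = 8 = 8

8


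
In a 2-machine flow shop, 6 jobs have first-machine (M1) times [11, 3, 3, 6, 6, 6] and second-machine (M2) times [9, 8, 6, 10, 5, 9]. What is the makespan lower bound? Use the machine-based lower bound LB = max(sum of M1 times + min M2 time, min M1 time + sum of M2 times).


LB1 = sum(M1 times) + min(M2 times) = 35 + 5 = 40
LB2 = min(M1 times) + sum(M2 times) = 3 + 47 = 50
Lower bound = max(LB1, LB2) = max(40, 50) = 50

50


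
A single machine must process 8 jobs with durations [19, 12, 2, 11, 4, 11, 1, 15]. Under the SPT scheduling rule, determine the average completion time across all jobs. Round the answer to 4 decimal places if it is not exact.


Sort jobs by processing time (SPT order): [1, 2, 4, 11, 11, 12, 15, 19]
Compute completion times sequentially:
  Job 1: processing = 1, completes at 1
  Job 2: processing = 2, completes at 3
  Job 3: processing = 4, completes at 7
  Job 4: processing = 11, completes at 18
  Job 5: processing = 11, completes at 29
  Job 6: processing = 12, completes at 41
  Job 7: processing = 15, completes at 56
  Job 8: processing = 19, completes at 75
Sum of completion times = 230
Average completion time = 230/8 = 28.75

28.75


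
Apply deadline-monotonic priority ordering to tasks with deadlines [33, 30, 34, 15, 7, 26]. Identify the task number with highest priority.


Sort tasks by relative deadline (ascending):
  Task 5: deadline = 7
  Task 4: deadline = 15
  Task 6: deadline = 26
  Task 2: deadline = 30
  Task 1: deadline = 33
  Task 3: deadline = 34
Priority order (highest first): [5, 4, 6, 2, 1, 3]
Highest priority task = 5

5


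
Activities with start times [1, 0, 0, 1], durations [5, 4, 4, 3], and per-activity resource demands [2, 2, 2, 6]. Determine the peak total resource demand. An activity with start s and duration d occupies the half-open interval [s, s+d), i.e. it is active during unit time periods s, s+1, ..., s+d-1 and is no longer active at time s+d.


Each activity i is active on [start_i, start_i + duration_i).
Compute total resource usage per time slot:
  t=0: active resources = [2, 2], total = 4
  t=1: active resources = [2, 2, 2, 6], total = 12
  t=2: active resources = [2, 2, 2, 6], total = 12
  t=3: active resources = [2, 2, 2, 6], total = 12
  t=4: active resources = [2], total = 2
  t=5: active resources = [2], total = 2
Peak resource demand = 12

12


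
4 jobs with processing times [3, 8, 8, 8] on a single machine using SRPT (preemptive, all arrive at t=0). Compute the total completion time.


Since all jobs arrive at t=0, SRPT equals SPT ordering.
SPT order: [3, 8, 8, 8]
Completion times:
  Job 1: p=3, C=3
  Job 2: p=8, C=11
  Job 3: p=8, C=19
  Job 4: p=8, C=27
Total completion time = 3 + 11 + 19 + 27 = 60

60


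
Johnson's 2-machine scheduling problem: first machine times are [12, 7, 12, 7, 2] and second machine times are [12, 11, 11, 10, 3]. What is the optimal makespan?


Apply Johnson's rule:
  Group 1 (a <= b): [(5, 2, 3), (2, 7, 11), (4, 7, 10), (1, 12, 12)]
  Group 2 (a > b): [(3, 12, 11)]
Optimal job order: [5, 2, 4, 1, 3]
Schedule:
  Job 5: M1 done at 2, M2 done at 5
  Job 2: M1 done at 9, M2 done at 20
  Job 4: M1 done at 16, M2 done at 30
  Job 1: M1 done at 28, M2 done at 42
  Job 3: M1 done at 40, M2 done at 53
Makespan = 53

53


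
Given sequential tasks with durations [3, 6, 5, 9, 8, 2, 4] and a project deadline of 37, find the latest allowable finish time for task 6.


LF(activity 6) = deadline - sum of successor durations
Successors: activities 7 through 7 with durations [4]
Sum of successor durations = 4
LF = 37 - 4 = 33

33


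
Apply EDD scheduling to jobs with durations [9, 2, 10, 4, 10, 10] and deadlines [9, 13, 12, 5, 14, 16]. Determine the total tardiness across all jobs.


Sort by due date (EDD order): [(4, 5), (9, 9), (10, 12), (2, 13), (10, 14), (10, 16)]
Compute completion times and tardiness:
  Job 1: p=4, d=5, C=4, tardiness=max(0,4-5)=0
  Job 2: p=9, d=9, C=13, tardiness=max(0,13-9)=4
  Job 3: p=10, d=12, C=23, tardiness=max(0,23-12)=11
  Job 4: p=2, d=13, C=25, tardiness=max(0,25-13)=12
  Job 5: p=10, d=14, C=35, tardiness=max(0,35-14)=21
  Job 6: p=10, d=16, C=45, tardiness=max(0,45-16)=29
Total tardiness = 77

77


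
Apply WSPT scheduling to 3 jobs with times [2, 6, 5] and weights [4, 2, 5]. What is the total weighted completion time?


Compute p/w ratios and sort ascending (WSPT): [(2, 4), (5, 5), (6, 2)]
Compute weighted completion times:
  Job (p=2,w=4): C=2, w*C=4*2=8
  Job (p=5,w=5): C=7, w*C=5*7=35
  Job (p=6,w=2): C=13, w*C=2*13=26
Total weighted completion time = 69

69


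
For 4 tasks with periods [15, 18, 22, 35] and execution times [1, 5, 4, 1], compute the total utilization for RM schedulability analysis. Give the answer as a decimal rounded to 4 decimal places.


Compute individual utilizations (exact fractions):
  Task 1: C/T = 1/15 (approx. 0.0667)
  Task 2: C/T = 5/18 (approx. 0.2778)
  Task 3: C/T = 4/22 = 2/11 (approx. 0.1818)
  Task 4: C/T = 1/35 (approx. 0.0286)
Total utilization U = 1/15 + 5/18 + 2/11 + 1/35 = 769/1386
Rounded to 4 decimal places: U = 0.5548
RM (Liu & Layland) bound for 4 tasks = 0.756828; compare with U = 769/1386 (approx. 0.554834)
U <= bound, so schedulable by RM sufficient condition.

0.5548


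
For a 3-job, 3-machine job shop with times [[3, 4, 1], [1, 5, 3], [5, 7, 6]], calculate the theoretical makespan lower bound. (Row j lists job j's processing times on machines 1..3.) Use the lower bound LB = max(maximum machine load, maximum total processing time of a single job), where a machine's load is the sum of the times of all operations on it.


Machine loads:
  Machine 1: 3 + 1 + 5 = 9
  Machine 2: 4 + 5 + 7 = 16
  Machine 3: 1 + 3 + 6 = 10
Max machine load = 16
Job totals:
  Job 1: 8
  Job 2: 9
  Job 3: 18
Max job total = 18
Lower bound = max(16, 18) = 18

18


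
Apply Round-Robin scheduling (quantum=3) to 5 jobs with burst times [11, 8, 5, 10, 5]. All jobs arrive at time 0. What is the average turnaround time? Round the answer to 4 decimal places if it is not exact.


Time quantum = 3
Execution trace:
  J1 runs 3 units, time = 3
  J2 runs 3 units, time = 6
  J3 runs 3 units, time = 9
  J4 runs 3 units, time = 12
  J5 runs 3 units, time = 15
  J1 runs 3 units, time = 18
  J2 runs 3 units, time = 21
  J3 runs 2 units, time = 23
  J4 runs 3 units, time = 26
  J5 runs 2 units, time = 28
  J1 runs 3 units, time = 31
  J2 runs 2 units, time = 33
  J4 runs 3 units, time = 36
  J1 runs 2 units, time = 38
  J4 runs 1 units, time = 39
Finish times: [38, 33, 23, 39, 28]
Average turnaround = 161/5 = 32.2

32.2


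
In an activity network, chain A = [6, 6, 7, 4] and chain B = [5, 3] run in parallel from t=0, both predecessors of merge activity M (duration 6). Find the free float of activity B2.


ES(B2) = sum of predecessors on chain B = 5
EF(B2) = ES + duration = 5 + 3 = 8
Successor of B2 is M. ES(M) = max(sum(A), sum(B)) = max(23, 8) = 23
Free float = ES(successor) - EF(current) = 23 - 8 = 15

15


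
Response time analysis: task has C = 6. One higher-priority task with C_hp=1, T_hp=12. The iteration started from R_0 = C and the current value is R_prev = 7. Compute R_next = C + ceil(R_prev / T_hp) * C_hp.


R_next = C + ceil(R_prev / T_hp) * C_hp
ceil(7 / 12) = ceil(0.5833) = 1
Interference = 1 * 1 = 1
R_next = 6 + 1 = 7
R_next = R_prev, so the iteration has converged (response time = 7).

7


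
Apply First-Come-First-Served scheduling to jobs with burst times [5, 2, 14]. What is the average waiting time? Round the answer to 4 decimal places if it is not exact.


FCFS order (as given): [5, 2, 14]
Waiting times:
  Job 1: wait = 0
  Job 2: wait = 5
  Job 3: wait = 7
Sum of waiting times = 12
Average waiting time = 12/3 = 4.0

4.0


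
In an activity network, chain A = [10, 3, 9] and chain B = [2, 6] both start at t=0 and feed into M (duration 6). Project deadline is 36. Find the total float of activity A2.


Forward pass: ES(A2) = sum of predecessors on chain A = 10
EF = ES + duration = 10 + 3 = 13
Backward pass: LF(M) = deadline = 36; LS(M) = 36 - 6 = 30
LF(A2) = LS(M) - sum(successors on chain A) = 30 - 9 = 21
LS = LF - duration = 21 - 3 = 18
Total float = LS - ES = 18 - 10 = 8

8


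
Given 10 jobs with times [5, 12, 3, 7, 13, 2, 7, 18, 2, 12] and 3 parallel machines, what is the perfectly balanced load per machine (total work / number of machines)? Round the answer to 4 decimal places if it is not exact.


Total processing time = 5 + 12 + 3 + 7 + 13 + 2 + 7 + 18 + 2 + 12 = 81
Number of machines = 3
Ideal balanced load = 81 / 3 = 27.0

27.0


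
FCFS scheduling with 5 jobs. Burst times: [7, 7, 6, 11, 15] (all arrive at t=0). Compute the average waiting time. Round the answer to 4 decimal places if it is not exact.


FCFS order (as given): [7, 7, 6, 11, 15]
Waiting times:
  Job 1: wait = 0
  Job 2: wait = 7
  Job 3: wait = 14
  Job 4: wait = 20
  Job 5: wait = 31
Sum of waiting times = 72
Average waiting time = 72/5 = 14.4

14.4


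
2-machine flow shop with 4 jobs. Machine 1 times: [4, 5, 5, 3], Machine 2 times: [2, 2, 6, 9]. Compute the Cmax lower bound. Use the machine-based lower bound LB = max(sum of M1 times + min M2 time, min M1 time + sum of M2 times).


LB1 = sum(M1 times) + min(M2 times) = 17 + 2 = 19
LB2 = min(M1 times) + sum(M2 times) = 3 + 19 = 22
Lower bound = max(LB1, LB2) = max(19, 22) = 22

22


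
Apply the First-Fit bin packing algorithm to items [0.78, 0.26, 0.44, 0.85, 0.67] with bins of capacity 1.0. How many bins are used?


Place items sequentially using First-Fit:
  Item 0.78 -> new Bin 1
  Item 0.26 -> new Bin 2
  Item 0.44 -> Bin 2 (now 0.7)
  Item 0.85 -> new Bin 3
  Item 0.67 -> new Bin 4
Total bins used = 4

4


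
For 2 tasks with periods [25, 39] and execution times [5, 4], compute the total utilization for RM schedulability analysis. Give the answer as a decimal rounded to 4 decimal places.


Compute individual utilizations (exact fractions):
  Task 1: C/T = 5/25 = 1/5 (approx. 0.2)
  Task 2: C/T = 4/39 (approx. 0.1026)
Total utilization U = 1/5 + 4/39 = 59/195
Rounded to 4 decimal places: U = 0.3026
RM (Liu & Layland) bound for 2 tasks = 0.828427; compare with U = 59/195 (approx. 0.302564)
U <= bound, so schedulable by RM sufficient condition.

0.3026


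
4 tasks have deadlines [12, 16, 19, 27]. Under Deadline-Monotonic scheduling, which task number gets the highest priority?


Sort tasks by relative deadline (ascending):
  Task 1: deadline = 12
  Task 2: deadline = 16
  Task 3: deadline = 19
  Task 4: deadline = 27
Priority order (highest first): [1, 2, 3, 4]
Highest priority task = 1

1


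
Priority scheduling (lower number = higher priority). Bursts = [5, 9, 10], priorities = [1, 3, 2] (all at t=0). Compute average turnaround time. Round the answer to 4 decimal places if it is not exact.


Sort by priority (ascending = highest first):
Order: [(1, 5), (2, 10), (3, 9)]
Completion times:
  Priority 1, burst=5, C=5
  Priority 2, burst=10, C=15
  Priority 3, burst=9, C=24
Average turnaround = 44/3 = 14.6667

14.6667


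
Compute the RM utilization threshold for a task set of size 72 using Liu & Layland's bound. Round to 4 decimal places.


Compute 2^(1/72) = 1.0096735332
Subtract 1: 1.0096735332 - 1 = 0.0096735332
Multiply by n: 72 * 0.0096735332 = 0.6964943904
Round to 4 dp: 0.6965

0.6965


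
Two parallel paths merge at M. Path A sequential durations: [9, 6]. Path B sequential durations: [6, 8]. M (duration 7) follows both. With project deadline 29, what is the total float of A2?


Forward pass: ES(A2) = sum of predecessors on chain A = 9
EF = ES + duration = 9 + 6 = 15
Backward pass: LF(M) = deadline = 29; LS(M) = 29 - 7 = 22
LF(A2) = LS(M) - sum(successors on chain A) = 22 - 0 = 22
LS = LF - duration = 22 - 6 = 16
Total float = LS - ES = 16 - 9 = 7

7


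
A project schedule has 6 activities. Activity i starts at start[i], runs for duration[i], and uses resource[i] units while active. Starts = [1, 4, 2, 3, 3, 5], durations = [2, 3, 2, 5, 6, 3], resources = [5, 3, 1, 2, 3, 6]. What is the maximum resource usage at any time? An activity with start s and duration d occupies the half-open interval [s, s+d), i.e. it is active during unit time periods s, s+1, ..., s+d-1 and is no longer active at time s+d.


Each activity i is active on [start_i, start_i + duration_i).
Compute total resource usage per time slot:
  t=0: active resources = [], total = 0
  t=1: active resources = [5], total = 5
  t=2: active resources = [5, 1], total = 6
  t=3: active resources = [1, 2, 3], total = 6
  t=4: active resources = [3, 2, 3], total = 8
  t=5: active resources = [3, 2, 3, 6], total = 14
  t=6: active resources = [3, 2, 3, 6], total = 14
  t=7: active resources = [2, 3, 6], total = 11
  t=8: active resources = [3], total = 3
Peak resource demand = 14

14


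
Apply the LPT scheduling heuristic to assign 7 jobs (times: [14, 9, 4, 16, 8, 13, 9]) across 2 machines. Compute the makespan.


Sort jobs in decreasing order (LPT): [16, 14, 13, 9, 9, 8, 4]
Assign each job to the least loaded machine:
  Machine 1: jobs [16, 9, 9, 4], load = 38
  Machine 2: jobs [14, 13, 8], load = 35
Makespan = max load = 38

38


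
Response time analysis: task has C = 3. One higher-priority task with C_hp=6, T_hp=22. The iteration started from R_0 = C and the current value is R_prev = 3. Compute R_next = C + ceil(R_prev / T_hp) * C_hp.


R_next = C + ceil(R_prev / T_hp) * C_hp
ceil(3 / 22) = ceil(0.1364) = 1
Interference = 1 * 6 = 6
R_next = 3 + 6 = 9

9


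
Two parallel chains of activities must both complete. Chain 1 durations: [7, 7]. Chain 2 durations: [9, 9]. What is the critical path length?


Path A total = 7 + 7 = 14
Path B total = 9 + 9 = 18
Critical path = longest path = max(14, 18) = 18

18


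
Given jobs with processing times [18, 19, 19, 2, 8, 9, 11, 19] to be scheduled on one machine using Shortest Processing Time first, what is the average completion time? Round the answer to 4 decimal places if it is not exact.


Sort jobs by processing time (SPT order): [2, 8, 9, 11, 18, 19, 19, 19]
Compute completion times sequentially:
  Job 1: processing = 2, completes at 2
  Job 2: processing = 8, completes at 10
  Job 3: processing = 9, completes at 19
  Job 4: processing = 11, completes at 30
  Job 5: processing = 18, completes at 48
  Job 6: processing = 19, completes at 67
  Job 7: processing = 19, completes at 86
  Job 8: processing = 19, completes at 105
Sum of completion times = 367
Average completion time = 367/8 = 45.875

45.875


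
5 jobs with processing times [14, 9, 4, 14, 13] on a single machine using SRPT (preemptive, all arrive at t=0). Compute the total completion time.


Since all jobs arrive at t=0, SRPT equals SPT ordering.
SPT order: [4, 9, 13, 14, 14]
Completion times:
  Job 1: p=4, C=4
  Job 2: p=9, C=13
  Job 3: p=13, C=26
  Job 4: p=14, C=40
  Job 5: p=14, C=54
Total completion time = 4 + 13 + 26 + 40 + 54 = 137

137


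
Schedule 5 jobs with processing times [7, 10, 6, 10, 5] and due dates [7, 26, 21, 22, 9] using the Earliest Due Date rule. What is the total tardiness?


Sort by due date (EDD order): [(7, 7), (5, 9), (6, 21), (10, 22), (10, 26)]
Compute completion times and tardiness:
  Job 1: p=7, d=7, C=7, tardiness=max(0,7-7)=0
  Job 2: p=5, d=9, C=12, tardiness=max(0,12-9)=3
  Job 3: p=6, d=21, C=18, tardiness=max(0,18-21)=0
  Job 4: p=10, d=22, C=28, tardiness=max(0,28-22)=6
  Job 5: p=10, d=26, C=38, tardiness=max(0,38-26)=12
Total tardiness = 21

21


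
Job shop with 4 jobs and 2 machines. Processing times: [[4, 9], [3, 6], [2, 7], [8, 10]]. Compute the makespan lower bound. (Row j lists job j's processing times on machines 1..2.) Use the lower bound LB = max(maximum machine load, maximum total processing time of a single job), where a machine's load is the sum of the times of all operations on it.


Machine loads:
  Machine 1: 4 + 3 + 2 + 8 = 17
  Machine 2: 9 + 6 + 7 + 10 = 32
Max machine load = 32
Job totals:
  Job 1: 13
  Job 2: 9
  Job 3: 9
  Job 4: 18
Max job total = 18
Lower bound = max(32, 18) = 32

32


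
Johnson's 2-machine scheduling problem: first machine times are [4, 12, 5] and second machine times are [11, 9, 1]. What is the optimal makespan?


Apply Johnson's rule:
  Group 1 (a <= b): [(1, 4, 11)]
  Group 2 (a > b): [(2, 12, 9), (3, 5, 1)]
Optimal job order: [1, 2, 3]
Schedule:
  Job 1: M1 done at 4, M2 done at 15
  Job 2: M1 done at 16, M2 done at 25
  Job 3: M1 done at 21, M2 done at 26
Makespan = 26

26


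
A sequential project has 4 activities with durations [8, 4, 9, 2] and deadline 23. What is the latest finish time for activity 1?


LF(activity 1) = deadline - sum of successor durations
Successors: activities 2 through 4 with durations [4, 9, 2]
Sum of successor durations = 15
LF = 23 - 15 = 8

8


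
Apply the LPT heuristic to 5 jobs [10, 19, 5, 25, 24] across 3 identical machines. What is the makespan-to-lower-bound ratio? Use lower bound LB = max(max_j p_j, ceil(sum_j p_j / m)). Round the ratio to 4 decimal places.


LPT order: [25, 24, 19, 10, 5]
Machine loads after assignment: [25, 29, 29]
LPT makespan = 29
Lower bound = max(max_job, ceil(total/3)) = max(25, 28) = 28
Ratio = 29 / 28 = 1.0357

1.0357


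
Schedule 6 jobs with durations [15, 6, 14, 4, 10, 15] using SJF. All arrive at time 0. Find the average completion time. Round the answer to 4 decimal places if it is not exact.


SJF order (ascending): [4, 6, 10, 14, 15, 15]
Completion times:
  Job 1: burst=4, C=4
  Job 2: burst=6, C=10
  Job 3: burst=10, C=20
  Job 4: burst=14, C=34
  Job 5: burst=15, C=49
  Job 6: burst=15, C=64
Average completion = 181/6 = 30.1667

30.1667


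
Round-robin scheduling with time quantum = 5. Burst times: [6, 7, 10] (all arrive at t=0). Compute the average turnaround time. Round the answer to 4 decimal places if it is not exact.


Time quantum = 5
Execution trace:
  J1 runs 5 units, time = 5
  J2 runs 5 units, time = 10
  J3 runs 5 units, time = 15
  J1 runs 1 units, time = 16
  J2 runs 2 units, time = 18
  J3 runs 5 units, time = 23
Finish times: [16, 18, 23]
Average turnaround = 57/3 = 19.0

19.0


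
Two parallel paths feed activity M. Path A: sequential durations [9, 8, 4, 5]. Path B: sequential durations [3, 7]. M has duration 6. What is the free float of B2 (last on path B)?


ES(B2) = sum of predecessors on chain B = 3
EF(B2) = ES + duration = 3 + 7 = 10
Successor of B2 is M. ES(M) = max(sum(A), sum(B)) = max(26, 10) = 26
Free float = ES(successor) - EF(current) = 26 - 10 = 16

16


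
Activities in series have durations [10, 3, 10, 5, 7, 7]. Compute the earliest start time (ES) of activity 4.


Activity 4 starts after activities 1 through 3 complete.
Predecessor durations: [10, 3, 10]
ES = 10 + 3 + 10 = 23

23


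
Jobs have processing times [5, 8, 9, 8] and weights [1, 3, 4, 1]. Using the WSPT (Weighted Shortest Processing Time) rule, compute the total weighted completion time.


Compute p/w ratios and sort ascending (WSPT): [(9, 4), (8, 3), (5, 1), (8, 1)]
Compute weighted completion times:
  Job (p=9,w=4): C=9, w*C=4*9=36
  Job (p=8,w=3): C=17, w*C=3*17=51
  Job (p=5,w=1): C=22, w*C=1*22=22
  Job (p=8,w=1): C=30, w*C=1*30=30
Total weighted completion time = 139

139


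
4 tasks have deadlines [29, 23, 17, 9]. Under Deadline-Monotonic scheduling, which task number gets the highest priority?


Sort tasks by relative deadline (ascending):
  Task 4: deadline = 9
  Task 3: deadline = 17
  Task 2: deadline = 23
  Task 1: deadline = 29
Priority order (highest first): [4, 3, 2, 1]
Highest priority task = 4

4


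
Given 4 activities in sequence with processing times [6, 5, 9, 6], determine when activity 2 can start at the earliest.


Activity 2 starts after activities 1 through 1 complete.
Predecessor durations: [6]
ES = 6 = 6

6


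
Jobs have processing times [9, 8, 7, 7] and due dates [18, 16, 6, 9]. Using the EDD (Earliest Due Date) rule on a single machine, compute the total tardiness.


Sort by due date (EDD order): [(7, 6), (7, 9), (8, 16), (9, 18)]
Compute completion times and tardiness:
  Job 1: p=7, d=6, C=7, tardiness=max(0,7-6)=1
  Job 2: p=7, d=9, C=14, tardiness=max(0,14-9)=5
  Job 3: p=8, d=16, C=22, tardiness=max(0,22-16)=6
  Job 4: p=9, d=18, C=31, tardiness=max(0,31-18)=13
Total tardiness = 25

25


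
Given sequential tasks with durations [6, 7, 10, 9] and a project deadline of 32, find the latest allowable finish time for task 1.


LF(activity 1) = deadline - sum of successor durations
Successors: activities 2 through 4 with durations [7, 10, 9]
Sum of successor durations = 26
LF = 32 - 26 = 6

6


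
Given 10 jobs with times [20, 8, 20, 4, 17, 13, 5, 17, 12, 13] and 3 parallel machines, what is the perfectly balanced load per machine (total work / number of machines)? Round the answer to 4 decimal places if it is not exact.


Total processing time = 20 + 8 + 20 + 4 + 17 + 13 + 5 + 17 + 12 + 13 = 129
Number of machines = 3
Ideal balanced load = 129 / 3 = 43.0

43.0


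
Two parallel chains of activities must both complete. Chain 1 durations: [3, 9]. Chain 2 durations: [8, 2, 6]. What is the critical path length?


Path A total = 3 + 9 = 12
Path B total = 8 + 2 + 6 = 16
Critical path = longest path = max(12, 16) = 16

16


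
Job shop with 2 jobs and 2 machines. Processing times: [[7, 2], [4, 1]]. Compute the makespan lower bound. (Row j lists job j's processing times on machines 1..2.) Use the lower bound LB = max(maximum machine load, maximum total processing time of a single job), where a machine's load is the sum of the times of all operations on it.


Machine loads:
  Machine 1: 7 + 4 = 11
  Machine 2: 2 + 1 = 3
Max machine load = 11
Job totals:
  Job 1: 9
  Job 2: 5
Max job total = 9
Lower bound = max(11, 9) = 11

11


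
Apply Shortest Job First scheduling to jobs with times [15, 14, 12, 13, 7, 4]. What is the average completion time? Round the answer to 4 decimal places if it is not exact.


SJF order (ascending): [4, 7, 12, 13, 14, 15]
Completion times:
  Job 1: burst=4, C=4
  Job 2: burst=7, C=11
  Job 3: burst=12, C=23
  Job 4: burst=13, C=36
  Job 5: burst=14, C=50
  Job 6: burst=15, C=65
Average completion = 189/6 = 31.5

31.5


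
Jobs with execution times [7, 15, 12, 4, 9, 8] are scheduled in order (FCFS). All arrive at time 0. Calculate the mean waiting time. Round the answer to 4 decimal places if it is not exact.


FCFS order (as given): [7, 15, 12, 4, 9, 8]
Waiting times:
  Job 1: wait = 0
  Job 2: wait = 7
  Job 3: wait = 22
  Job 4: wait = 34
  Job 5: wait = 38
  Job 6: wait = 47
Sum of waiting times = 148
Average waiting time = 148/6 = 24.6667

24.6667


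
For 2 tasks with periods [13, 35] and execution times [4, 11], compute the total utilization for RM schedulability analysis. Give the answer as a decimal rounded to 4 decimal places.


Compute individual utilizations (exact fractions):
  Task 1: C/T = 4/13 (approx. 0.3077)
  Task 2: C/T = 11/35 (approx. 0.3143)
Total utilization U = 4/13 + 11/35 = 283/455
Rounded to 4 decimal places: U = 0.6220
RM (Liu & Layland) bound for 2 tasks = 0.828427; compare with U = 283/455 (approx. 0.621978)
U <= bound, so schedulable by RM sufficient condition.

0.6220


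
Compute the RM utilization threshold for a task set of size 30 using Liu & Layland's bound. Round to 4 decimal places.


Compute 2^(1/30) = 1.0233738920
Subtract 1: 1.0233738920 - 1 = 0.0233738920
Multiply by n: 30 * 0.0233738920 = 0.7012167600
Round to 4 dp: 0.7012

0.7012


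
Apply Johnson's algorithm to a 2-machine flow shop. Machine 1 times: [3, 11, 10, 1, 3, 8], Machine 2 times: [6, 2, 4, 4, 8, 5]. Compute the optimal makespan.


Apply Johnson's rule:
  Group 1 (a <= b): [(4, 1, 4), (1, 3, 6), (5, 3, 8)]
  Group 2 (a > b): [(6, 8, 5), (3, 10, 4), (2, 11, 2)]
Optimal job order: [4, 1, 5, 6, 3, 2]
Schedule:
  Job 4: M1 done at 1, M2 done at 5
  Job 1: M1 done at 4, M2 done at 11
  Job 5: M1 done at 7, M2 done at 19
  Job 6: M1 done at 15, M2 done at 24
  Job 3: M1 done at 25, M2 done at 29
  Job 2: M1 done at 36, M2 done at 38
Makespan = 38

38


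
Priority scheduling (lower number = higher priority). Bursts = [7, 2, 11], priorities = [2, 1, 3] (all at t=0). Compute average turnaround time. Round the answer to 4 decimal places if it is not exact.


Sort by priority (ascending = highest first):
Order: [(1, 2), (2, 7), (3, 11)]
Completion times:
  Priority 1, burst=2, C=2
  Priority 2, burst=7, C=9
  Priority 3, burst=11, C=20
Average turnaround = 31/3 = 10.3333

10.3333


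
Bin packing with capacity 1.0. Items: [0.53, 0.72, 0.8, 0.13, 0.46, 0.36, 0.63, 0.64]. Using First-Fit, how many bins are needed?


Place items sequentially using First-Fit:
  Item 0.53 -> new Bin 1
  Item 0.72 -> new Bin 2
  Item 0.8 -> new Bin 3
  Item 0.13 -> Bin 1 (now 0.66)
  Item 0.46 -> new Bin 4
  Item 0.36 -> Bin 4 (now 0.82)
  Item 0.63 -> new Bin 5
  Item 0.64 -> new Bin 6
Total bins used = 6

6


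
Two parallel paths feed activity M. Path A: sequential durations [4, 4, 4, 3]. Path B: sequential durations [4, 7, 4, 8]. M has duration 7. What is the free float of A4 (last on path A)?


ES(A4) = sum of predecessors on chain A = 12
EF(A4) = ES + duration = 12 + 3 = 15
Successor of A4 is M. ES(M) = max(sum(A), sum(B)) = max(15, 23) = 23
Free float = ES(successor) - EF(current) = 23 - 15 = 8

8


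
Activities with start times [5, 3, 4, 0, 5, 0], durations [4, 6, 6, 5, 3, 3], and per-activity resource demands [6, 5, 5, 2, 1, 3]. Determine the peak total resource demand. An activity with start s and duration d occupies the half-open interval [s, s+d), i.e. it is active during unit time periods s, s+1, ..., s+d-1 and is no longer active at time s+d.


Each activity i is active on [start_i, start_i + duration_i).
Compute total resource usage per time slot:
  t=0: active resources = [2, 3], total = 5
  t=1: active resources = [2, 3], total = 5
  t=2: active resources = [2, 3], total = 5
  t=3: active resources = [5, 2], total = 7
  t=4: active resources = [5, 5, 2], total = 12
  t=5: active resources = [6, 5, 5, 1], total = 17
  t=6: active resources = [6, 5, 5, 1], total = 17
  t=7: active resources = [6, 5, 5, 1], total = 17
  t=8: active resources = [6, 5, 5], total = 16
  t=9: active resources = [5], total = 5
Peak resource demand = 17

17


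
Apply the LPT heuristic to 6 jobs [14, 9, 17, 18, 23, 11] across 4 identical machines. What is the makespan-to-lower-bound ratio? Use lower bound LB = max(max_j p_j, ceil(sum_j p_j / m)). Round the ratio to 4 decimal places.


LPT order: [23, 18, 17, 14, 11, 9]
Machine loads after assignment: [23, 18, 26, 25]
LPT makespan = 26
Lower bound = max(max_job, ceil(total/4)) = max(23, 23) = 23
Ratio = 26 / 23 = 1.1304

1.1304


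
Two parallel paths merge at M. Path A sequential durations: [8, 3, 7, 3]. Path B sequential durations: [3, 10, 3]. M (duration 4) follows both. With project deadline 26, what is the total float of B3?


Forward pass: ES(B3) = sum of predecessors on chain B = 13
EF = ES + duration = 13 + 3 = 16
Backward pass: LF(M) = deadline = 26; LS(M) = 26 - 4 = 22
LF(B3) = LS(M) - sum(successors on chain B) = 22 - 0 = 22
LS = LF - duration = 22 - 3 = 19
Total float = LS - ES = 19 - 13 = 6

6


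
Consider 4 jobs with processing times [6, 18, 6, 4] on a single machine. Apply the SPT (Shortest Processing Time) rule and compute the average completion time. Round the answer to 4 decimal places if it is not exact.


Sort jobs by processing time (SPT order): [4, 6, 6, 18]
Compute completion times sequentially:
  Job 1: processing = 4, completes at 4
  Job 2: processing = 6, completes at 10
  Job 3: processing = 6, completes at 16
  Job 4: processing = 18, completes at 34
Sum of completion times = 64
Average completion time = 64/4 = 16.0

16.0


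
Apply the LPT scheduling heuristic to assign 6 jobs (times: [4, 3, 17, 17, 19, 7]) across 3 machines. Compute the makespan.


Sort jobs in decreasing order (LPT): [19, 17, 17, 7, 4, 3]
Assign each job to the least loaded machine:
  Machine 1: jobs [19, 3], load = 22
  Machine 2: jobs [17, 7], load = 24
  Machine 3: jobs [17, 4], load = 21
Makespan = max load = 24

24


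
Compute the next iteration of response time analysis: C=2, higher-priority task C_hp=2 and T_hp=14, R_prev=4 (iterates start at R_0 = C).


R_next = C + ceil(R_prev / T_hp) * C_hp
ceil(4 / 14) = ceil(0.2857) = 1
Interference = 1 * 2 = 2
R_next = 2 + 2 = 4
R_next = R_prev, so the iteration has converged (response time = 4).

4


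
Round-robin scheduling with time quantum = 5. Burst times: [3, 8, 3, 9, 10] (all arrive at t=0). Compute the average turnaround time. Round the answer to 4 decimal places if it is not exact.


Time quantum = 5
Execution trace:
  J1 runs 3 units, time = 3
  J2 runs 5 units, time = 8
  J3 runs 3 units, time = 11
  J4 runs 5 units, time = 16
  J5 runs 5 units, time = 21
  J2 runs 3 units, time = 24
  J4 runs 4 units, time = 28
  J5 runs 5 units, time = 33
Finish times: [3, 24, 11, 28, 33]
Average turnaround = 99/5 = 19.8

19.8


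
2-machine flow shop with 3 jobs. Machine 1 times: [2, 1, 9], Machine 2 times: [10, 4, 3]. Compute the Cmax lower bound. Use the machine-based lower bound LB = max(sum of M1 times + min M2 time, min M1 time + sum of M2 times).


LB1 = sum(M1 times) + min(M2 times) = 12 + 3 = 15
LB2 = min(M1 times) + sum(M2 times) = 1 + 17 = 18
Lower bound = max(LB1, LB2) = max(15, 18) = 18

18


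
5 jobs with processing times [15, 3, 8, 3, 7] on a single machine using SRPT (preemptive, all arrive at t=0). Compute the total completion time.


Since all jobs arrive at t=0, SRPT equals SPT ordering.
SPT order: [3, 3, 7, 8, 15]
Completion times:
  Job 1: p=3, C=3
  Job 2: p=3, C=6
  Job 3: p=7, C=13
  Job 4: p=8, C=21
  Job 5: p=15, C=36
Total completion time = 3 + 6 + 13 + 21 + 36 = 79

79


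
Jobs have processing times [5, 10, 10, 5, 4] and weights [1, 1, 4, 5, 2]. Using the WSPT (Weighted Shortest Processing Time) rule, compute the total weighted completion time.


Compute p/w ratios and sort ascending (WSPT): [(5, 5), (4, 2), (10, 4), (5, 1), (10, 1)]
Compute weighted completion times:
  Job (p=5,w=5): C=5, w*C=5*5=25
  Job (p=4,w=2): C=9, w*C=2*9=18
  Job (p=10,w=4): C=19, w*C=4*19=76
  Job (p=5,w=1): C=24, w*C=1*24=24
  Job (p=10,w=1): C=34, w*C=1*34=34
Total weighted completion time = 177

177


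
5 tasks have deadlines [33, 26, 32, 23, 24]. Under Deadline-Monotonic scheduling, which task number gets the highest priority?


Sort tasks by relative deadline (ascending):
  Task 4: deadline = 23
  Task 5: deadline = 24
  Task 2: deadline = 26
  Task 3: deadline = 32
  Task 1: deadline = 33
Priority order (highest first): [4, 5, 2, 3, 1]
Highest priority task = 4

4


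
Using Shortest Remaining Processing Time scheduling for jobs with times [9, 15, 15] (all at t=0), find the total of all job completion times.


Since all jobs arrive at t=0, SRPT equals SPT ordering.
SPT order: [9, 15, 15]
Completion times:
  Job 1: p=9, C=9
  Job 2: p=15, C=24
  Job 3: p=15, C=39
Total completion time = 9 + 24 + 39 = 72

72


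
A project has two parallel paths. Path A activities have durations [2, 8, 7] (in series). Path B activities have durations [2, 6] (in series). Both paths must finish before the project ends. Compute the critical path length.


Path A total = 2 + 8 + 7 = 17
Path B total = 2 + 6 = 8
Critical path = longest path = max(17, 8) = 17

17


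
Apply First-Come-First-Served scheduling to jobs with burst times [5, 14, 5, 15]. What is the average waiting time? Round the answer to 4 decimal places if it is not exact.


FCFS order (as given): [5, 14, 5, 15]
Waiting times:
  Job 1: wait = 0
  Job 2: wait = 5
  Job 3: wait = 19
  Job 4: wait = 24
Sum of waiting times = 48
Average waiting time = 48/4 = 12.0

12.0
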